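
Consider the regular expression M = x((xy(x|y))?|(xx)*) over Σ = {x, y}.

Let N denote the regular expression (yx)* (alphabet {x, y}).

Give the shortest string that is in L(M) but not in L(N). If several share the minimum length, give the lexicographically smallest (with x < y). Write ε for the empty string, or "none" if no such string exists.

x

The string x is accepted by M but not by N.
No shorter string lies in the difference, and x is the lexicographically first length-1 string in L(M) \ L(N).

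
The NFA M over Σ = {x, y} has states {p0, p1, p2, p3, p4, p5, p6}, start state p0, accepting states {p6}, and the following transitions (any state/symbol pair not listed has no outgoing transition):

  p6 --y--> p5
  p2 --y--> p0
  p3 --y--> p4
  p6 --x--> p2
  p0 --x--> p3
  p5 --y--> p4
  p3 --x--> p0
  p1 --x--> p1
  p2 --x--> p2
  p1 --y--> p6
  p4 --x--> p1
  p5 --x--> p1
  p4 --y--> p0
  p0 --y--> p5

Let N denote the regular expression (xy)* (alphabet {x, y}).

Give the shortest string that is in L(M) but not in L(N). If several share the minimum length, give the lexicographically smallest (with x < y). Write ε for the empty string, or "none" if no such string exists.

yxy

The string yxy is accepted by M but not by N.
No shorter string lies in the difference, and yxy is the lexicographically first length-3 string in L(M) \ L(N).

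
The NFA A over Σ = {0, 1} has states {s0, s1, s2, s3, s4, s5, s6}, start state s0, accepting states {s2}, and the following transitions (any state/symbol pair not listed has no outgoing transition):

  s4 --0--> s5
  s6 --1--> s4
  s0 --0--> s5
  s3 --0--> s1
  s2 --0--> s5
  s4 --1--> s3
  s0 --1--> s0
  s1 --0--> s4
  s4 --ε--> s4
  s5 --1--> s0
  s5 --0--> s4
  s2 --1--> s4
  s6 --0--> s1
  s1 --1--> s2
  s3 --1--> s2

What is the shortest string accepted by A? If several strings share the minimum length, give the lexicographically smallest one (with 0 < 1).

A breadth-first search from s0 reaches an accepting state first via the path s0 → s5 → s4 → s3 → s2 on input 0011.
No string of length < 4 is accepted (BFS exhausts all shorter strings without reaching an accepting state), and 0011 is the lexicographically least accepting string of length 4.

0011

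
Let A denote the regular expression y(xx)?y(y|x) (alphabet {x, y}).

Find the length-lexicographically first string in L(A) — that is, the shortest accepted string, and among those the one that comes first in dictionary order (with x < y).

yyx

By inspection of the expression, no string of length less than 3 matches, and yyx is the lexicographically first match of length 3.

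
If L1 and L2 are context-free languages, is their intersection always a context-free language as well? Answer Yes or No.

No

{aⁿbⁿcᵐ : m,n≥0} and {aᵐbⁿcⁿ : m,n≥0} are both context-free, but their intersection {aⁿbⁿcⁿ : n≥0} is not (pumping lemma).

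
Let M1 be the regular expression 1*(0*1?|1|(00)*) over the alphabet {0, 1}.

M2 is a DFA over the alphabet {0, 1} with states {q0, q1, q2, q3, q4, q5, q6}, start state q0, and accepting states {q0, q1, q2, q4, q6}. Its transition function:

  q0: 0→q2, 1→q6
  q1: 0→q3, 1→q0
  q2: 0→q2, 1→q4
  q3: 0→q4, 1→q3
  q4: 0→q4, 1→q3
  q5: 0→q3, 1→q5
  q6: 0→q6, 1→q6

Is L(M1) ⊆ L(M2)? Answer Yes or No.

Converting the expression M1 to a DFA (subset construction, then merging equivalent states) gives the minimal DFA with states {r0, r1, r2, r3}, start state r0, accepting states {r0, r1, r2} and transitions r0: 0→r1, 1→r0; r1: 0→r1, 1→r2; r2: 0→r3, 1→r3; r3: 0→r3, 1→r3.
Exploring the product automaton M1 × M2 from the start pair (r0, q0), following both machines on each input symbol, reaches 9 state pairs: (r0, q0), (r1, q2), (r0, q6), (r2, q4), (r1, q6), (r3, q4), (r3, q3), (r2, q6), (r3, q6).
M1 accepts in {r0, r1, r2} and M2 accepts in {q0, q1, q2, q4, q6}. The reachable pairs whose M1-component is accepting are (r0, q0), (r1, q2), (r0, q6), (r2, q4), (r1, q6), (r2, q6); in each of them the M2-component is accepting too, so the product for L(M1) \ L(M2) (M1-component accepting, M2-component rejecting) has no reachable accepting pair and the difference is empty.
Hence every string in L(M1) is also in L(M2).

Yes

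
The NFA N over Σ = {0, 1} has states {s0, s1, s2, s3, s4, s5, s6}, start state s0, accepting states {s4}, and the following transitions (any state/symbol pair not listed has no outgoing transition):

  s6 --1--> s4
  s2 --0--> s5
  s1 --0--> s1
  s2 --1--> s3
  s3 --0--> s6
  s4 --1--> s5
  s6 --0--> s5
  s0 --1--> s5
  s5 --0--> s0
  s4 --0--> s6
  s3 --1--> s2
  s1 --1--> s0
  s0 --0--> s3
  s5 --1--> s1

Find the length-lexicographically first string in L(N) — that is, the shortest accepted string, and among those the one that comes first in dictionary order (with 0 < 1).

001

A breadth-first search from s0 reaches an accepting state first via the path s0 → s3 → s6 → s4 on input 001.
No string of length < 3 is accepted (BFS exhausts all shorter strings without reaching an accepting state), and 001 is the lexicographically least accepting string of length 3.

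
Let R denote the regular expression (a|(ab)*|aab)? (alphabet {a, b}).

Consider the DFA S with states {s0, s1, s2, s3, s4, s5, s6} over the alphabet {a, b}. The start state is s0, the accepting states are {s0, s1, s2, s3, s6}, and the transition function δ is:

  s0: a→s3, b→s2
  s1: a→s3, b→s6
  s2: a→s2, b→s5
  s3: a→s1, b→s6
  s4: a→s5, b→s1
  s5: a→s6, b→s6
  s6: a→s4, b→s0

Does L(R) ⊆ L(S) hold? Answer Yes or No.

Converting the expression R to a DFA (subset construction, then merging equivalent states) gives the minimal DFA with states {r0, r1, r2, r3, r4, r5, r6}, start state r0, accepting states {r0, r1, r4, r5} and transitions r0: a→r1, b→r2; r1: a→r3, b→r4; r2: a→r2, b→r2; r3: a→r2, b→r5; r4: a→r6, b→r2; r5: a→r2, b→r2; r6: a→r2, b→r4.
Exploring the product automaton R × S from the start pair (r0, s0), following both machines on each input symbol, reaches 15 state pairs: (r0, s0), (r1, s3), (r2, s2), (r3, s1), (r4, s6), (r2, s5), (r2, s3), (r5, s6), (r6, s4), (r2, s0), (r2, s6), (r2, s1), (r2, s4), (r4, s1), (r6, s3).
R accepts in {r0, r1, r4, r5} and S accepts in {s0, s1, s2, s3, s6}. The reachable pairs whose R-component is accepting are (r0, s0), (r1, s3), (r4, s6), (r5, s6), (r4, s1); in each of them the S-component is accepting too, so the product for L(R) \ L(S) (R-component accepting, S-component rejecting) has no reachable accepting pair and the difference is empty.
Hence every string in L(R) is also in L(S).

Yes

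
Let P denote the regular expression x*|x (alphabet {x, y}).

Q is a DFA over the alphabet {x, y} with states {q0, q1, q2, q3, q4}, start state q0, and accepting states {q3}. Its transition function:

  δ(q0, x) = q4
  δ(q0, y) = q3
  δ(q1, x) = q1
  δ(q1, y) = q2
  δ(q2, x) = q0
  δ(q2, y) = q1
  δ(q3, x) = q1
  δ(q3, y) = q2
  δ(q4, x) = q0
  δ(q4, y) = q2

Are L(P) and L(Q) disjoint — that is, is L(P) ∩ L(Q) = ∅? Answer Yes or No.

Yes

Converting the expression P to a DFA (subset construction, then merging equivalent states) gives the minimal DFA with states {p0, p1}, start state p0, accepting states {p0} and transitions p0: x→p0, y→p1; p1: x→p1, y→p1.
Exploring the product automaton P × Q from the start pair (p0, q0), following both machines on each input symbol, reaches 7 state pairs: (p0, q0), (p0, q4), (p1, q3), (p1, q2), (p1, q1), (p1, q0), (p1, q4).
P accepts in {p0} and Q accepts in {q3}; no reachable pair has both components accepting, so no string drives both machines to acceptance simultaneously and L(P) ∩ L(Q) = ∅.
So no string is accepted by both, and the intersection is empty.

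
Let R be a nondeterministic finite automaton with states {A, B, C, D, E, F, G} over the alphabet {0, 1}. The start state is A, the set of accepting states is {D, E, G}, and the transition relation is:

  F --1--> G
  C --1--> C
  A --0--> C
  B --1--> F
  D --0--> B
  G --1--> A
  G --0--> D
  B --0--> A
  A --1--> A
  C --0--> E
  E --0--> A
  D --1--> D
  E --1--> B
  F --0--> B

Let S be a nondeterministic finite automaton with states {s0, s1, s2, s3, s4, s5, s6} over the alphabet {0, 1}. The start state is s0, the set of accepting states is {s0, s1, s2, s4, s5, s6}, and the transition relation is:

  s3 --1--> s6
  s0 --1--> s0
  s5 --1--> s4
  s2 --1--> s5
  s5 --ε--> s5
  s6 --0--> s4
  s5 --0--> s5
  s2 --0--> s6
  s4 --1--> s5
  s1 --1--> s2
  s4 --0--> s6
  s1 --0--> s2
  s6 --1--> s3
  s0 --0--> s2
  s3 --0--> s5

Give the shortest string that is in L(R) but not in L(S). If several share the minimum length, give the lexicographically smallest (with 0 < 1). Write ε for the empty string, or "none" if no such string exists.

The string 00111 is accepted by R but not by S.
No shorter string lies in the difference, and 00111 is the lexicographically first length-5 string in L(R) \ L(S).

00111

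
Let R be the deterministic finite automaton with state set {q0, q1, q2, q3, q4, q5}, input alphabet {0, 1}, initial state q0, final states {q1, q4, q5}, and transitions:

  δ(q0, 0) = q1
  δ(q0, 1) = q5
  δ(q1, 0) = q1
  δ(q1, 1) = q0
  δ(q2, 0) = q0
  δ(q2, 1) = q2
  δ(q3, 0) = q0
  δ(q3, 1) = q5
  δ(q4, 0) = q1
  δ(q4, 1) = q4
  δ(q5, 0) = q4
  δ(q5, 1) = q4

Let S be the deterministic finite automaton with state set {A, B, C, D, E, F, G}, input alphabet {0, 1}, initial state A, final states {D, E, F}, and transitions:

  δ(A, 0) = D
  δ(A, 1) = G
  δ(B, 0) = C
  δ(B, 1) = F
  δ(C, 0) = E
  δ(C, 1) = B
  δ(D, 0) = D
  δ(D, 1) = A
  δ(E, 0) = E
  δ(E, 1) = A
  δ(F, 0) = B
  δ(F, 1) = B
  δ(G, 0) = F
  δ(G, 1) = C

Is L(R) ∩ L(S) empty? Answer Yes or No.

The string 0 is accepted by both R and S.
Hence L(R) ∩ L(S) ≠ ∅.

No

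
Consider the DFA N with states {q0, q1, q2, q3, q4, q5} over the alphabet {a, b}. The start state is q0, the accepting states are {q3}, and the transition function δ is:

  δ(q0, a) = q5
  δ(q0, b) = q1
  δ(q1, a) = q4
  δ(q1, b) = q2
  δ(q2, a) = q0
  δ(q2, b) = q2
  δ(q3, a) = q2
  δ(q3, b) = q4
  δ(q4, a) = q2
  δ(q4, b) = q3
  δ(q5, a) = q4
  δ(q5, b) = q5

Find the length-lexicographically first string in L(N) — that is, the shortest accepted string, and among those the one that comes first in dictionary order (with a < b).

aab

A breadth-first search from q0 reaches an accepting state first via the path q0 → q5 → q4 → q3 on input aab.
No string of length < 3 is accepted (BFS exhausts all shorter strings without reaching an accepting state), and aab is the lexicographically least accepting string of length 3.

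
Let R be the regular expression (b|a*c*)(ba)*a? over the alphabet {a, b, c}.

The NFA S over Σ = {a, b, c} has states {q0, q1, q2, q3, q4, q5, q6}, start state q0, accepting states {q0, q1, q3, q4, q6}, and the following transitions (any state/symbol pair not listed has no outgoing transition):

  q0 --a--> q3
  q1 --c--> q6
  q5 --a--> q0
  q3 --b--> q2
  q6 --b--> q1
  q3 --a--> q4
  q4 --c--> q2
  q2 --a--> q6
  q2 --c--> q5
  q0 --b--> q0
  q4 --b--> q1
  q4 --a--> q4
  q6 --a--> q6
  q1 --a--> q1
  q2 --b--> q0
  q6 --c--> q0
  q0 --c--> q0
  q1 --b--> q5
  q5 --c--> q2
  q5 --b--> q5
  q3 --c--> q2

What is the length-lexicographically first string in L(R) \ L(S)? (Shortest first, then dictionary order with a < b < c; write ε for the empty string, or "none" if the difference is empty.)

ac

The string ac is accepted by R but not by S.
No shorter string lies in the difference, and ac is the lexicographically first length-2 string in L(R) \ L(S).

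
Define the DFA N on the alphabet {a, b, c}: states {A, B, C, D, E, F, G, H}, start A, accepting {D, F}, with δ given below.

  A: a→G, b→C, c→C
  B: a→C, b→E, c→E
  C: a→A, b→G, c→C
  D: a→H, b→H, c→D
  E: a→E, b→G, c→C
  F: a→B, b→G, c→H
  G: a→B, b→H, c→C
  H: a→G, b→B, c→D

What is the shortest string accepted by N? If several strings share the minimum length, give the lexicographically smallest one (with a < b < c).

A breadth-first search from A reaches an accepting state first via the path A → G → H → D on input abc.
No string of length < 3 is accepted (BFS exhausts all shorter strings without reaching an accepting state), and abc is the lexicographically least accepting string of length 3.

abc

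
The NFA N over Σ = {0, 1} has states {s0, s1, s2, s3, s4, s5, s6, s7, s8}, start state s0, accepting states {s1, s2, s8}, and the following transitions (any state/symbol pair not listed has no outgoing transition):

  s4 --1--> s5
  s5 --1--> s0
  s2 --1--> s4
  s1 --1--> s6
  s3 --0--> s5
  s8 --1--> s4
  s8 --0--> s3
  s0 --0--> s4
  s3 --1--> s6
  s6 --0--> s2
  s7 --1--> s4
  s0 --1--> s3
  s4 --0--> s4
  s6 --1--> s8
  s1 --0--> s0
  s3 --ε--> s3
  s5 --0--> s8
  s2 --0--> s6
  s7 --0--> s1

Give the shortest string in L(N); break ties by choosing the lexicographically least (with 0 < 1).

A breadth-first search from s0 reaches an accepting state first via the path s0 → s4 → s5 → s8 on input 010.
No string of length < 3 is accepted (BFS exhausts all shorter strings without reaching an accepting state), and 010 is the lexicographically least accepting string of length 3.

010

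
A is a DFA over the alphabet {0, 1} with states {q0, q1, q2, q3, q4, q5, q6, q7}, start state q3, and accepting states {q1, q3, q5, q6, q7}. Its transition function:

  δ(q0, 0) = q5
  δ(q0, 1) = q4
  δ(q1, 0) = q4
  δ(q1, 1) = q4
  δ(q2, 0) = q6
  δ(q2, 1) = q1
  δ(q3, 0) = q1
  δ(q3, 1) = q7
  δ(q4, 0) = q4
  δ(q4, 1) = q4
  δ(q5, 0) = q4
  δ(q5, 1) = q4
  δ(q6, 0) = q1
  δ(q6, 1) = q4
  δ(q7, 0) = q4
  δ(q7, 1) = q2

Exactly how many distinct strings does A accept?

6

The useful subgraph on states {q1, q2, q3, q6, q7} is acyclic, so L(A) is finite; the longest accepting path visits 5 useful states, giving maximum string length 4.
Counting accepting paths from q3 by length: 1 of length 0, 2 of length 1, 2 of length 3, 1 of length 4. Total 6.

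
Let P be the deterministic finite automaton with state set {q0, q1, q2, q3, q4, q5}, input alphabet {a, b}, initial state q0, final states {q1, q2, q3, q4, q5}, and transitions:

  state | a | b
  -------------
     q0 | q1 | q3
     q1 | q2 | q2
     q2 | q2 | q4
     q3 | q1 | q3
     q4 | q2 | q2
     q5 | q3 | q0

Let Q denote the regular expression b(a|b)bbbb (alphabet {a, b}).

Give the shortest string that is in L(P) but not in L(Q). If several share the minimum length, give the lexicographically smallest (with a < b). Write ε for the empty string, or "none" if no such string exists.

The string a is accepted by P but not by Q.
No shorter string lies in the difference, and a is the lexicographically first length-1 string in L(P) \ L(Q).

a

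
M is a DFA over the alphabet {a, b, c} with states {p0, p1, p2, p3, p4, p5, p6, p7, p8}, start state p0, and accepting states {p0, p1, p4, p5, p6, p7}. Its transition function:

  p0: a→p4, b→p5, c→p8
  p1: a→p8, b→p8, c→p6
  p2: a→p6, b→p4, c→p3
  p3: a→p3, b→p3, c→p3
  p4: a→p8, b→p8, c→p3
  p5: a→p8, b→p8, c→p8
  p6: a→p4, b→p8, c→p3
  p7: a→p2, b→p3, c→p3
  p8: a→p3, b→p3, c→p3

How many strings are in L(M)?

The useful subgraph on states {p0, p4, p5} is acyclic, so L(M) is finite; the longest accepting path visits 2 useful states, giving maximum string length 1.
Counting accepting paths from p0 by length: 1 of length 0, 2 of length 1. Total 3.

3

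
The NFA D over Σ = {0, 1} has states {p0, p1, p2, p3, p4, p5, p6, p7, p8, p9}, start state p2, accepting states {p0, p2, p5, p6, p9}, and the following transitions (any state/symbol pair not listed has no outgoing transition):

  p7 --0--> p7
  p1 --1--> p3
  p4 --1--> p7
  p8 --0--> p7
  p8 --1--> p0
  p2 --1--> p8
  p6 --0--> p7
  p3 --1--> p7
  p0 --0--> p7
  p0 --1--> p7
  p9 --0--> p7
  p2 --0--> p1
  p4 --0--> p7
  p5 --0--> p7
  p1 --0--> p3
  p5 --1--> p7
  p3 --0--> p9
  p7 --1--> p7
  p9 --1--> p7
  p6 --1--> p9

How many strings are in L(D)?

The useful subgraph on states {p0, p1, p2, p3, p8, p9} is acyclic, so L(D) is finite; the longest accepting path visits 4 useful states, giving maximum string length 3.
Counting accepting paths from p2 by length: 1 of length 0, 1 of length 2, 2 of length 3. Total 4.

4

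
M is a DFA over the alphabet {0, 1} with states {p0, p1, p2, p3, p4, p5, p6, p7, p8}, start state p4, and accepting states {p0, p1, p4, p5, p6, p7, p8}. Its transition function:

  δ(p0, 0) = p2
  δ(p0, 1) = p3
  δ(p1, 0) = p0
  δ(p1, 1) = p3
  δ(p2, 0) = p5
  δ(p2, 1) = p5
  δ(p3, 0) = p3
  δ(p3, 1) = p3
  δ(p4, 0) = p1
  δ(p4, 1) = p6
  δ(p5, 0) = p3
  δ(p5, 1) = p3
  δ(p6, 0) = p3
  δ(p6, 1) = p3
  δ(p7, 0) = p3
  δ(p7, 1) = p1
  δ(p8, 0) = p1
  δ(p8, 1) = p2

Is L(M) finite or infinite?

The useful states (reachable from p4 and able to reach an accepting state) are {p0, p1, p2, p4, p5, p6}.
Restricted to these states the transition graph has no cycle, so every accepting path has bounded length and L is finite.

finite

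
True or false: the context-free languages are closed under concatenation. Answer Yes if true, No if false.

Yes

Take grammars for L₁ and L₂ with disjoint nonterminals and start symbols S₁, S₂; adding a new start symbol with S → S₁S₂ gives a context-free grammar for L₁L₂.
So the context-free languages are closed under concatenation.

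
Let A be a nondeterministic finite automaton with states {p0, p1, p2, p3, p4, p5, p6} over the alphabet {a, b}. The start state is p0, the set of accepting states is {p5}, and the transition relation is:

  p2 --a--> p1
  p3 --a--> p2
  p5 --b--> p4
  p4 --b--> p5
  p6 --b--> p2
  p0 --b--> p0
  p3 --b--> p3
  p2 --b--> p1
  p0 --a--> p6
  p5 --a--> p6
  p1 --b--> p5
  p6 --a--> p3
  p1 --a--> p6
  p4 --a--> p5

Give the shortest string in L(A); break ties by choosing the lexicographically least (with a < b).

abab

A breadth-first search from p0 reaches an accepting state first via the path p0 → p6 → p2 → p1 → p5 on input abab.
No string of length < 4 is accepted (BFS exhausts all shorter strings without reaching an accepting state), and abab is the lexicographically least accepting string of length 4.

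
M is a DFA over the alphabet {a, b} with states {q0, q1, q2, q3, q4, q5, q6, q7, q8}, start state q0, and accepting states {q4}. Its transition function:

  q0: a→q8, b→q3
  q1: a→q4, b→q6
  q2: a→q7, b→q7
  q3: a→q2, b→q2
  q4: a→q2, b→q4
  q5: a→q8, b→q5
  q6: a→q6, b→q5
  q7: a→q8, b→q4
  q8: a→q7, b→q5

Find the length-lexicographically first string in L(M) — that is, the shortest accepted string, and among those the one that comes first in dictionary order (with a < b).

A breadth-first search from q0 reaches an accepting state first via the path q0 → q8 → q7 → q4 on input aab.
No string of length < 3 is accepted (BFS exhausts all shorter strings without reaching an accepting state), and aab is the lexicographically least accepting string of length 3.

aab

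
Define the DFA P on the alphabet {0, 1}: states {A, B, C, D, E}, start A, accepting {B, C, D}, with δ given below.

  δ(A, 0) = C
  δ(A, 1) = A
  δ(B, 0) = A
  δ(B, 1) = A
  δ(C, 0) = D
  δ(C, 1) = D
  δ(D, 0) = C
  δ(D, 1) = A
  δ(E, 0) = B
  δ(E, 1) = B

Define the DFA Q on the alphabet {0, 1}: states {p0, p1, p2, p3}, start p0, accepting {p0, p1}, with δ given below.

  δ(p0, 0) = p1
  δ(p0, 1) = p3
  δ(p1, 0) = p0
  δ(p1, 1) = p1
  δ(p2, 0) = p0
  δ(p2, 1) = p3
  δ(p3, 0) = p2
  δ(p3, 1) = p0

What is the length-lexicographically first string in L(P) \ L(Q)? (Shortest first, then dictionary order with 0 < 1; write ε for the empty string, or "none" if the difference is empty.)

The string 10 is accepted by P but not by Q.
No shorter string lies in the difference, and 10 is the lexicographically first length-2 string in L(P) \ L(Q).

10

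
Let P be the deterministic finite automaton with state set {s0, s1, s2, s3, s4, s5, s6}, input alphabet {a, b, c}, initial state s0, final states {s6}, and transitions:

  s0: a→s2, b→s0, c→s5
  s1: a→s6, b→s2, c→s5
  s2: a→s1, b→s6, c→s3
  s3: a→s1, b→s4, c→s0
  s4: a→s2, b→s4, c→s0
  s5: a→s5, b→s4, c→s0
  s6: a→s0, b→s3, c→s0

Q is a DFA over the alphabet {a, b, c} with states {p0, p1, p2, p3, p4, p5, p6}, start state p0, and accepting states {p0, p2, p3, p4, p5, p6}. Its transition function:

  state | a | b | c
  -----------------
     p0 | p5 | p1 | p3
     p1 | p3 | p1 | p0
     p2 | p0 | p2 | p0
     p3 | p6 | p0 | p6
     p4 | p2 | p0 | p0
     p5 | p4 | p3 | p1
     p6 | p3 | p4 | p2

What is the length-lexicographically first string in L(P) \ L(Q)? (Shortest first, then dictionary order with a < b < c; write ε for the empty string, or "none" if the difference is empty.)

aabb

The string aabb is accepted by P but not by Q.
No shorter string lies in the difference, and aabb is the lexicographically first length-4 string in L(P) \ L(Q).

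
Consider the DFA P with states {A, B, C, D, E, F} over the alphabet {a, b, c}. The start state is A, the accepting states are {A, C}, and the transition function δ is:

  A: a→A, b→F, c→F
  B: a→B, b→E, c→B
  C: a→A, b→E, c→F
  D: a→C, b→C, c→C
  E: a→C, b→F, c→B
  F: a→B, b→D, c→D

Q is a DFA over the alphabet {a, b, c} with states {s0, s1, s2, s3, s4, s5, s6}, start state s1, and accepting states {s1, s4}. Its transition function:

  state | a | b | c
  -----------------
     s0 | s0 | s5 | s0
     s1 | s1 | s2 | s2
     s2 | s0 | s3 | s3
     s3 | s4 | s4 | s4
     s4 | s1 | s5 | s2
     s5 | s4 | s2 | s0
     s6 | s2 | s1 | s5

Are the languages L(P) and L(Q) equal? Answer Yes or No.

Yes

Exploring the product automaton P × Q from the start pair (A, s1), following both machines on each input symbol, reaches 6 state pairs: (A, s1), (F, s2), (B, s0), (D, s3), (E, s5), (C, s4).
P accepts in {A, C} and Q accepts in {s1, s4}. In every reachable pair the two components are either both accepting — (A, s1), (C, s4) — or both non-accepting, so no string is accepted by exactly one of the machines: L(P) \ L(Q) and L(Q) \ L(P) are both empty.
Hence every string is accepted by P iff it is accepted by Q, and the two languages coincide.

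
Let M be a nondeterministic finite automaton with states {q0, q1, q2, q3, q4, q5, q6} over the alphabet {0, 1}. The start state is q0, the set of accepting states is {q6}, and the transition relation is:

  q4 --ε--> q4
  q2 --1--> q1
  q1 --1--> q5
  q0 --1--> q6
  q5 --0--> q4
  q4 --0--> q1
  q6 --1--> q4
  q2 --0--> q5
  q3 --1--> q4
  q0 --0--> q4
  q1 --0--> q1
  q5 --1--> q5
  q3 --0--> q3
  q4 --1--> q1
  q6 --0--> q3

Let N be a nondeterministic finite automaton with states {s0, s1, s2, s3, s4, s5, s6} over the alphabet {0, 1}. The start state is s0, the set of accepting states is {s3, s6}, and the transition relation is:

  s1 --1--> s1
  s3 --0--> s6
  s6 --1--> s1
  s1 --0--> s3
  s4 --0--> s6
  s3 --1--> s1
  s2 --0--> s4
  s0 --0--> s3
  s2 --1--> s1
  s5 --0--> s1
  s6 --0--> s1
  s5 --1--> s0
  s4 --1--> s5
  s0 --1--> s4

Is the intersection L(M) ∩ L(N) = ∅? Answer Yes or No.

Exploring the product automaton M × N from the start pair (q0, s0), following both machines on each input symbol, reaches 17 state pairs: (q0, s0), (q4, s3), (q6, s4), (q1, s6), (q1, s1), (q3, s6), (q4, s5), (q5, s1), (q1, s3), (q3, s1), (q4, s1), (q1, s0), (q3, s3), (q5, s4), (q4, s6), (q5, s5), (q5, s0).
M accepts in {q6} and N accepts in {s3, s6}; no reachable pair has both components accepting, so no string drives both machines to acceptance simultaneously and L(M) ∩ L(N) = ∅.
So no string is accepted by both, and the intersection is empty.

Yes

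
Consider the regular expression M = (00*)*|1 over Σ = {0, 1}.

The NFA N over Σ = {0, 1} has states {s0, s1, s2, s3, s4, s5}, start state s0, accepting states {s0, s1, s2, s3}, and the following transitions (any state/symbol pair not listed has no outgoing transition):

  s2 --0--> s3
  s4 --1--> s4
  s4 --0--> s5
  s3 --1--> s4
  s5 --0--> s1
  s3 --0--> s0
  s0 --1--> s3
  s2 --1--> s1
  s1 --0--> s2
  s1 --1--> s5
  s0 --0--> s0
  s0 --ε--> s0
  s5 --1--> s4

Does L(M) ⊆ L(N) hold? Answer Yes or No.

Yes

Converting the expression M to a DFA (subset construction, then merging equivalent states) gives the minimal DFA with states {m0, m1, m2, m3}, start state m0, accepting states {m0, m1, m2} and transitions m0: 0→m1, 1→m2; m1: 0→m1, 1→m3; m2: 0→m3, 1→m3; m3: 0→m3, 1→m3.
Exploring the product automaton M × N from the start pair (m0, s0), following both machines on each input symbol, reaches 9 state pairs: (m0, s0), (m1, s0), (m2, s3), (m3, s3), (m3, s0), (m3, s4), (m3, s5), (m3, s1), (m3, s2).
M accepts in {m0, m1, m2} and N accepts in {s0, s1, s2, s3}. The reachable pairs whose M-component is accepting are (m0, s0), (m1, s0), (m2, s3); in each of them the N-component is accepting too, so the product for L(M) \ L(N) (M-component accepting, N-component rejecting) has no reachable accepting pair and the difference is empty.
Hence every string in L(M) is also in L(N).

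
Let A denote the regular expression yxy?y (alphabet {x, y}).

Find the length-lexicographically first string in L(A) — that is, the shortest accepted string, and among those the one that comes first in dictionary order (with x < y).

yxy

By inspection of the expression, no string of length less than 3 matches, and yxy is the lexicographically first match of length 3.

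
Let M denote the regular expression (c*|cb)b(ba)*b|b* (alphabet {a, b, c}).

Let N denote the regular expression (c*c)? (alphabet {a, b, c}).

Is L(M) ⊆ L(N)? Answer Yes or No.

The string b is in L(M) but not in L(N).
So L(M) ⊄ L(N).

No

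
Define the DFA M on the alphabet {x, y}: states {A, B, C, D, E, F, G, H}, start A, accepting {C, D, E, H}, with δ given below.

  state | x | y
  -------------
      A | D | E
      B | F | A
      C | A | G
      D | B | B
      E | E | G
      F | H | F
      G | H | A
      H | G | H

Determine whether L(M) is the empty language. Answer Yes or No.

The string x is accepted: the run A → D ends in the accepting state D.
Since at least one string is accepted, L(M) is not empty.

No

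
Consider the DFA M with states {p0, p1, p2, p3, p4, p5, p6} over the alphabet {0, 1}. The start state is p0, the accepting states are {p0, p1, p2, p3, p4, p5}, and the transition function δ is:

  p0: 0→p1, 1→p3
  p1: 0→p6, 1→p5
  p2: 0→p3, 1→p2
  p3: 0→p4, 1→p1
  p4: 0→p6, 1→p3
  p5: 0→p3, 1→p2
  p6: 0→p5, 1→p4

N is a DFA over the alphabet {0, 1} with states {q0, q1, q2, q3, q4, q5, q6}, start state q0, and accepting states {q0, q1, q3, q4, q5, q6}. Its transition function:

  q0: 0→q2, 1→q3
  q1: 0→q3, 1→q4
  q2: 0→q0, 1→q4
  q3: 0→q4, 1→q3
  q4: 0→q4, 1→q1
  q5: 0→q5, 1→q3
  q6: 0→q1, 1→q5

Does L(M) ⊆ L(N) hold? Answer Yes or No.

No

The string 0 is in L(M) but not in L(N).
So L(M) ⊄ L(N).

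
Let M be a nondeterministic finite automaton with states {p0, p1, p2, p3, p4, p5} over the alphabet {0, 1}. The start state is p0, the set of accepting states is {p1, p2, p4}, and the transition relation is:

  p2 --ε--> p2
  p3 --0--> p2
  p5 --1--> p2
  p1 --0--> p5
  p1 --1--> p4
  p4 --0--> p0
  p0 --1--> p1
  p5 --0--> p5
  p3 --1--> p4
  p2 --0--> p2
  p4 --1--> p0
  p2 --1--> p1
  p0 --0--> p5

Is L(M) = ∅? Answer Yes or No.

The string 1 is accepted: the run p0 → p1 ends in the accepting state p1.
Since at least one string is accepted, L(M) is not empty.

No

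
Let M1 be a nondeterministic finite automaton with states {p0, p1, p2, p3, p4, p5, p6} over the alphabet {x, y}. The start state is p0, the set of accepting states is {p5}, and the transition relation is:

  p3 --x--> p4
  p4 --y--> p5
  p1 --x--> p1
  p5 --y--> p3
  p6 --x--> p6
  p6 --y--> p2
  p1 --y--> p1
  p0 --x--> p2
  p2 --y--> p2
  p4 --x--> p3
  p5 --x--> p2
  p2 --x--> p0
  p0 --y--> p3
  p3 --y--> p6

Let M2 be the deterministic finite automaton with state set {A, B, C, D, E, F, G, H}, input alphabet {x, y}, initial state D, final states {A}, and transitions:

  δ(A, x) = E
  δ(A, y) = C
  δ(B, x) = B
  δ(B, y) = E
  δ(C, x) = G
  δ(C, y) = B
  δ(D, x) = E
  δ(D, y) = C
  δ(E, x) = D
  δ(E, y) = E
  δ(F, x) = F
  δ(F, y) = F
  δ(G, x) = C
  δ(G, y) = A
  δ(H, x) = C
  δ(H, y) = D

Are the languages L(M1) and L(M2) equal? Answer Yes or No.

Exploring the product automaton M1 × M2 from the start pair (p0, D), following both machines on each input symbol, reaches 6 state pairs: (p0, D), (p2, E), (p3, C), (p4, G), (p6, B), (p5, A).
M1 accepts in {p5} and M2 accepts in {A}. In every reachable pair the two components are either both accepting — (p5, A) — or both non-accepting, so no string is accepted by exactly one of the machines: L(M1) \ L(M2) and L(M2) \ L(M1) are both empty.
Hence every string is accepted by M1 iff it is accepted by M2, and the two languages coincide.

Yes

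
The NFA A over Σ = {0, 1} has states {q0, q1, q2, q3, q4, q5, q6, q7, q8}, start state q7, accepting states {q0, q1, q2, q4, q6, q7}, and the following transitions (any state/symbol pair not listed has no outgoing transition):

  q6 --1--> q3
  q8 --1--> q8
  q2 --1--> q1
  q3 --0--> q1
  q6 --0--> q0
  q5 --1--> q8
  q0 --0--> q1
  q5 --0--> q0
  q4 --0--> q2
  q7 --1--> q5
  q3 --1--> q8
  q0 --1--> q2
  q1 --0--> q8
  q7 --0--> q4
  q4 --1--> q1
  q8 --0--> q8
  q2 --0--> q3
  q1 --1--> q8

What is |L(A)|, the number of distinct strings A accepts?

The useful subgraph on states {q0, q1, q2, q3, q4, q5, q7} is acyclic, so L(A) is finite; the longest accepting path visits 6 useful states, giving maximum string length 5.
Counting accepting paths from q7 by length: 1 of length 0, 1 of length 1, 3 of length 2, 3 of length 3, 2 of length 4, 1 of length 5. Total 11.

11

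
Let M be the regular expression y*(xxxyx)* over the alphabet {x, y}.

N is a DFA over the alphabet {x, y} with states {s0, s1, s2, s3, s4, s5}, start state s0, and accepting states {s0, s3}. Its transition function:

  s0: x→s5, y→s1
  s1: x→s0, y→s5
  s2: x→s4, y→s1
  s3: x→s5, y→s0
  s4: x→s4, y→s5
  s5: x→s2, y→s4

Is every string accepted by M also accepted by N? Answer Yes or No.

No

The string y is in L(M) but not in L(N).
So L(M) ⊄ L(N).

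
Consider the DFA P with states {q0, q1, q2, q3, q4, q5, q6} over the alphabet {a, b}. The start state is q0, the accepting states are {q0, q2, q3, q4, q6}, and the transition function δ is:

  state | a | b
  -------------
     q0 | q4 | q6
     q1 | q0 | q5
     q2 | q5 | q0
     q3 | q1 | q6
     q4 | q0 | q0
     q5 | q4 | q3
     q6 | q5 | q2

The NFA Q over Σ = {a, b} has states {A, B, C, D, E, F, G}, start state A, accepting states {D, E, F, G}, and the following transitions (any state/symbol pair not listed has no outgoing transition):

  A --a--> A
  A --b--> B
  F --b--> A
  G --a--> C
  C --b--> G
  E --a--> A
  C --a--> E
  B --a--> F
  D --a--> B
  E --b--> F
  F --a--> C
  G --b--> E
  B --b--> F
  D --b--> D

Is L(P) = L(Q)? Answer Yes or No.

No

The empty string ε is accepted by P but rejected by Q.
So L(P) ≠ L(Q).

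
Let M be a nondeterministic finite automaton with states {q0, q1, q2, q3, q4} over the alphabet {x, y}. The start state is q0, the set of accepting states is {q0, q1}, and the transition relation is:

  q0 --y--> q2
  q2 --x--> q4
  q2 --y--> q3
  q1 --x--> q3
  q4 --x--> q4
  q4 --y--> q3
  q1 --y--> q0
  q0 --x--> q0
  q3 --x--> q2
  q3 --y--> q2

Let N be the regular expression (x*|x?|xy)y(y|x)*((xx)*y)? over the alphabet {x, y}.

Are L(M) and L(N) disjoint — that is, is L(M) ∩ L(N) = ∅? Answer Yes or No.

Converting the expression N to a DFA (subset construction, then merging equivalent states) gives the minimal DFA with states {n0, n1}, start state n0, accepting states {n1} and transitions n0: x→n0, y→n1; n1: x→n1, y→n1.
Exploring the product automaton M × N from the start pair (q0, n0), following both machines on each input symbol, reaches 4 state pairs: (q0, n0), (q2, n1), (q4, n1), (q3, n1).
M accepts in {q0, q1} and N accepts in {n1}; no reachable pair has both components accepting, so no string drives both machines to acceptance simultaneously and L(M) ∩ L(N) = ∅.
So no string is accepted by both, and the intersection is empty.

Yes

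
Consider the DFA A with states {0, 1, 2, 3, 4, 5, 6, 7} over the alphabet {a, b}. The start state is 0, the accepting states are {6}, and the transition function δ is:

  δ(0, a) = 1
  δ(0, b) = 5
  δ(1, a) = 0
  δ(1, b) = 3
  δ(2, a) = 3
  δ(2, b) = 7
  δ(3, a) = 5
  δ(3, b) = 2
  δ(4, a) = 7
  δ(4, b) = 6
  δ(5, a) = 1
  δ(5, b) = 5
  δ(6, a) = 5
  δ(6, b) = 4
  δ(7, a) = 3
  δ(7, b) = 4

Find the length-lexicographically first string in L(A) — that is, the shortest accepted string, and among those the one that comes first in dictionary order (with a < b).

abbbbb

A breadth-first search from 0 reaches an accepting state first via the path 0 → 1 → 3 → 2 → 7 → 4 → 6 on input abbbbb.
No string of length < 6 is accepted (BFS exhausts all shorter strings without reaching an accepting state), and abbbbb is the lexicographically least accepting string of length 6.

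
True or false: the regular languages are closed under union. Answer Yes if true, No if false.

Given DFAs for L₁ and L₂, run them in parallel: the product automaton on Q₁ × Q₂ that accepts when either component is accepting recognises L₁ ∪ L₂ (equivalently, R₁ | R₂ is a regular expression for it).
So the regular languages are closed under union.

Yes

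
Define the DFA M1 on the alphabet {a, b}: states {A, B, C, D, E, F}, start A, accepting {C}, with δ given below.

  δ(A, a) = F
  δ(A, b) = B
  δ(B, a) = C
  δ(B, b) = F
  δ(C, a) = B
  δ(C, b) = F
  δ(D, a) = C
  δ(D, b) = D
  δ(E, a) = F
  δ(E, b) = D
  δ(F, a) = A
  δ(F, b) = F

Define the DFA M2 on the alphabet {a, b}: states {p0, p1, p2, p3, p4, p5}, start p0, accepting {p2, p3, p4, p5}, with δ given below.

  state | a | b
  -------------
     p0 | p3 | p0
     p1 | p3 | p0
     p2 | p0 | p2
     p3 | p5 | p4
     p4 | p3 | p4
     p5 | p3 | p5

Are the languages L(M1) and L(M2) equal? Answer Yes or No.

The string a is accepted by M2 but rejected by M1.
So L(M1) ≠ L(M2).

No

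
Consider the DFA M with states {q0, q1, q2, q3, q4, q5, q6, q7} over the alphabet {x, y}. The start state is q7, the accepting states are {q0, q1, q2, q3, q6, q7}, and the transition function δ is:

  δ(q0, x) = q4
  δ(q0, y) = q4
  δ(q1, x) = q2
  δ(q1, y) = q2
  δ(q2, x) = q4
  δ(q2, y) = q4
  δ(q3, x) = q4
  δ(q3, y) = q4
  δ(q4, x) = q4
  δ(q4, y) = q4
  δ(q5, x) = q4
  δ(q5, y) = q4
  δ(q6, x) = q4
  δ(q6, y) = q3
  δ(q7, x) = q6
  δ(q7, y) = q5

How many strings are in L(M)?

The useful subgraph on states {q3, q6, q7} is acyclic, so L(M) is finite; the longest accepting path visits 3 useful states, giving maximum string length 2.
Counting accepting paths from q7 by length: 1 of length 0, 1 of length 1, 1 of length 2. Total 3.

3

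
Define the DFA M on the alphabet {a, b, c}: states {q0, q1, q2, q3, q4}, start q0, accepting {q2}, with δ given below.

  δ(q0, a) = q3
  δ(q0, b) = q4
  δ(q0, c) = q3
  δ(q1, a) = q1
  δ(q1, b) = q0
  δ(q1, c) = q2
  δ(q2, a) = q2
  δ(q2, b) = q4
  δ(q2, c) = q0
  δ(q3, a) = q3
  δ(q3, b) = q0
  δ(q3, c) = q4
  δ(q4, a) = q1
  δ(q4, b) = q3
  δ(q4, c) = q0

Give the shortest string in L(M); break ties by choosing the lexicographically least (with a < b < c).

A breadth-first search from q0 reaches an accepting state first via the path q0 → q4 → q1 → q2 on input bac.
No string of length < 3 is accepted (BFS exhausts all shorter strings without reaching an accepting state), and bac is the lexicographically least accepting string of length 3.

bac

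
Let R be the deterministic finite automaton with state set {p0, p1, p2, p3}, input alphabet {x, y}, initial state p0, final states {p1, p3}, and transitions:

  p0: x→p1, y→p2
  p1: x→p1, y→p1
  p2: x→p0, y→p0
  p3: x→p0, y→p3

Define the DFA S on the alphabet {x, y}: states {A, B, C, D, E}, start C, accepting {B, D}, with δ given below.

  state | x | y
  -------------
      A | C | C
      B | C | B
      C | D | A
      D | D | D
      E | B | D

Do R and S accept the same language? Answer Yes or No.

Yes

Exploring the product automaton R × S from the start pair (p0, C), following both machines on each input symbol, reaches 3 state pairs: (p0, C), (p1, D), (p2, A).
R accepts in {p1, p3} and S accepts in {B, D}. In every reachable pair the two components are either both accepting — (p1, D) — or both non-accepting, so no string is accepted by exactly one of the machines: L(R) \ L(S) and L(S) \ L(R) are both empty.
Hence every string is accepted by R iff it is accepted by S, and the two languages coincide.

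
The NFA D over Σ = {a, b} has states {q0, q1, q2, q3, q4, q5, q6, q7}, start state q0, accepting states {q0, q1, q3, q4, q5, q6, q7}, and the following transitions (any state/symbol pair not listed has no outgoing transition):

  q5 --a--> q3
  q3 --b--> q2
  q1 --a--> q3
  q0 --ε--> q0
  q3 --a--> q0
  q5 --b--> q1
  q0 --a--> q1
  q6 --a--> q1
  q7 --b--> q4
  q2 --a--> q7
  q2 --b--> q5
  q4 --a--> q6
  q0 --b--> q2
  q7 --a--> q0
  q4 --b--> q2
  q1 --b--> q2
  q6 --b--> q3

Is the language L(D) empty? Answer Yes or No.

The empty string ε is accepted: the run q0 ends in the accepting state q0.
Since at least one string is accepted, L(D) is not empty.

No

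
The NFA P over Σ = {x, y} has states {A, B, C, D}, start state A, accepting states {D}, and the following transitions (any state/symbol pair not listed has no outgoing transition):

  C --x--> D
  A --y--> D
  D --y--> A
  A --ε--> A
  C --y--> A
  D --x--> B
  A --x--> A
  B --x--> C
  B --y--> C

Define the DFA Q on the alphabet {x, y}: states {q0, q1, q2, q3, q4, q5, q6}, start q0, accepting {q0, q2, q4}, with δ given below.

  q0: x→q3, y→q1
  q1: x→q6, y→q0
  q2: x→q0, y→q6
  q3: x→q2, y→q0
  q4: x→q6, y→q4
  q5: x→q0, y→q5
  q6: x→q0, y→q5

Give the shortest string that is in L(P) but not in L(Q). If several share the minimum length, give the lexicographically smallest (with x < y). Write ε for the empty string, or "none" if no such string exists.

y

The string y is accepted by P but not by Q.
No shorter string lies in the difference, and y is the lexicographically first length-1 string in L(P) \ L(Q).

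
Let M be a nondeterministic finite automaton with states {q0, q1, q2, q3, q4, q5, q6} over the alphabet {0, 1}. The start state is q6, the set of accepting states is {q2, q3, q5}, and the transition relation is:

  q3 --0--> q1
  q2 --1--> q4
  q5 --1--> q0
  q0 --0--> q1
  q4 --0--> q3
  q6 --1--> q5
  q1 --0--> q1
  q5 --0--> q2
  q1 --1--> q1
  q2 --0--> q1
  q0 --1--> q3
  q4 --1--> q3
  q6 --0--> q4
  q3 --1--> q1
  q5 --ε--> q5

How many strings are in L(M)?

7

The useful subgraph on states {q0, q2, q3, q4, q5, q6} is acyclic, so L(M) is finite; the longest accepting path visits 5 useful states, giving maximum string length 4.
Counting accepting paths from q6 by length: 1 of length 1, 3 of length 2, 1 of length 3, 2 of length 4. Total 7.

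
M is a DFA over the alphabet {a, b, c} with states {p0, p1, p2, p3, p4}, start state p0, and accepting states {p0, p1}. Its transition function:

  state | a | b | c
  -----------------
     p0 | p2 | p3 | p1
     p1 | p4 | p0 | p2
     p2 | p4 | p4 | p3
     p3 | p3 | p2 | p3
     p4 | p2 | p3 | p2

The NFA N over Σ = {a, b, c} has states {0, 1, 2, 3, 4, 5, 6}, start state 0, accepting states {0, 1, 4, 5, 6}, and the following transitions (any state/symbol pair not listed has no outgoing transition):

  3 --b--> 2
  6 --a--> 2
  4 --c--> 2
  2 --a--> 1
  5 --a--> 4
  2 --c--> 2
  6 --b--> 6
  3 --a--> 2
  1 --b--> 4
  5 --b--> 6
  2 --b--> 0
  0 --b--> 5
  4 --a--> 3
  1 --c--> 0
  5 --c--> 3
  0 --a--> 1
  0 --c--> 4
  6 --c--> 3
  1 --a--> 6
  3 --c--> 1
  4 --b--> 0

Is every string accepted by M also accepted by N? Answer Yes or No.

Yes

Exploring the product automaton M × N from the start pair (p0, 0), following both machines on each input symbol, reaches 23 state pairs: (p0, 0), (p2, 1), (p3, 5), (p1, 4), (p4, 6), (p4, 4), (p3, 0), (p3, 4), (p2, 6), (p3, 3), (p4, 3), (p2, 2), (p3, 6), (p2, 3), (p3, 1), (p2, 5), (p2, 0), (p3, 2), (p4, 2), (p4, 1), (p4, 0), (p2, 4), (p4, 5).
M accepts in {p0, p1} and N accepts in {0, 1, 4, 5, 6}. The reachable pairs whose M-component is accepting are (p0, 0), (p1, 4); in each of them the N-component is accepting too, so the product for L(M) \ L(N) (M-component accepting, N-component rejecting) has no reachable accepting pair and the difference is empty.
Hence every string in L(M) is also in L(N).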